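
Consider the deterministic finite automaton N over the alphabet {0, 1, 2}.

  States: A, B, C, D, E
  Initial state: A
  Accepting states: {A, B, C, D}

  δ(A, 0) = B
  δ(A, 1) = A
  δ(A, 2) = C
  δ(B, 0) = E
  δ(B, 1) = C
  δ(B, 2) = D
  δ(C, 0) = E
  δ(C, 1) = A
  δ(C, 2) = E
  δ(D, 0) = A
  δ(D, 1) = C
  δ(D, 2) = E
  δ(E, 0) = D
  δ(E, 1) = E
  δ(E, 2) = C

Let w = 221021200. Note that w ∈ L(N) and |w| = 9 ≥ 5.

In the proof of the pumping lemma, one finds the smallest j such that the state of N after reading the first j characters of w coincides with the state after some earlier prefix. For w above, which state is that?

State sequence: A -2-> C -2-> E -1-> E -0-> D -2-> E -1-> E -2-> C -0-> E -0-> D
First repeat at step 3: E was already visited.

The earliest repeat is at step j = 3: N is in E, which it already visited at step i = 2.
The DFA has 5 states, so the proof of the pumping lemma guarantees a repeated state among the first 5+1 visited; the segment between the two visits is the pumpable y.

E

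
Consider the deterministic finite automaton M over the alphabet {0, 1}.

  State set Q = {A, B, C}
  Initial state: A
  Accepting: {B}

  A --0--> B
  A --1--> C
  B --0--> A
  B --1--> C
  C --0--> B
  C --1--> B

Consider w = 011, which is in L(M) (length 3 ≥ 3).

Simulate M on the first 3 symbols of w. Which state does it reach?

B

State sequence: A -0-> B -1-> C -1-> B

After reading 3 characters, M is in state B.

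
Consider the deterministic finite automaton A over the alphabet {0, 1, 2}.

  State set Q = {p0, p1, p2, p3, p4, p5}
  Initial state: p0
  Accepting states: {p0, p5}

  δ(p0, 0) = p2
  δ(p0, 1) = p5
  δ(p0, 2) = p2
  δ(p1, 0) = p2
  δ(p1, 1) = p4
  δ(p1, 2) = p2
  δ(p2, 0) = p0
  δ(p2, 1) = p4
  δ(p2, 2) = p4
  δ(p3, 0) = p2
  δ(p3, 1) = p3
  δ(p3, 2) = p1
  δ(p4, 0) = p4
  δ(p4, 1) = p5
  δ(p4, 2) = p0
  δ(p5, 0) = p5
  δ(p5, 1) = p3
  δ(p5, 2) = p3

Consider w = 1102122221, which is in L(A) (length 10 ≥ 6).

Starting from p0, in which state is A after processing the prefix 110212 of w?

p3

Run of A on the first 6 characters of w = 1 1 0 2 1 2:
  step 0: p0  (start)
  step 1: p5  (read 1: p0→p5)
  step 2: p3  (read 1: p5→p3)
  step 3: p2  (read 0: p3→p2)
  step 4: p4  (read 2: p2→p4)
  step 5: p5  (read 1: p4→p5)
  step 6: p3  (read 2: p5→p3)

After reading 6 characters, A is in state p3.
(This kind of state-tracing is the core of the pumping-lemma construction: with 6 states, pigeonhole forces a repeat within the first 6 steps.)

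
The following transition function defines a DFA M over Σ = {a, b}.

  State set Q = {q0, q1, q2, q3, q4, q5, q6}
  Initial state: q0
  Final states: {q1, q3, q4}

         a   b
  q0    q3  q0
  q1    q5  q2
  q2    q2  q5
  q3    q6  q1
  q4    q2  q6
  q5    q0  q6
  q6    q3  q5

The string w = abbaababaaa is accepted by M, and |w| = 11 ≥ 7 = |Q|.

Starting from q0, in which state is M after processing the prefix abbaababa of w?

Run of M on the first 9 characters of w = a b b a a b a b a:
  step 0: q0  (start)
  step 1: q3  (read a: q0→q3)
  step 2: q1  (read b: q3→q1)
  step 3: q2  (read b: q1→q2)
  step 4: q2  (read a: q2→q2)
  step 5: q2  (read a: q2→q2)
  step 6: q5  (read b: q2→q5)
  step 7: q0  (read a: q5→q0)
  step 8: q0  (read b: q0→q0)
  step 9: q3  (read a: q0→q3)

After reading 9 characters, M is in state q3.
(This kind of state-tracing is the core of the pumping-lemma construction: with 7 states, pigeonhole forces a repeat within the first 7 steps.)

q3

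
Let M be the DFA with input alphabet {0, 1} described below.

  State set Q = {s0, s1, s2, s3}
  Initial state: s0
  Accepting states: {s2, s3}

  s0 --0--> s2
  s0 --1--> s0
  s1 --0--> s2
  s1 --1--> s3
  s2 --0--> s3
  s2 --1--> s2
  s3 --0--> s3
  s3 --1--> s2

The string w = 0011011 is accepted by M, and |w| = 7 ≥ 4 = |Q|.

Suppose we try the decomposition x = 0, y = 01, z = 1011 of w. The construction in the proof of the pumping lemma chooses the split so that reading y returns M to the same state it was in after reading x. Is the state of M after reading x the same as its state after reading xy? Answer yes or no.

Run of M on the first 3 characters of w = 0 0 1:
  step 0: s0  (start)
  step 1: s2  (read 0: s0→s2)
  step 2: s3  (read 0: s2→s3)
  step 3: s2  (read 1: s3→s2)

After x (step 1): s2. After xy (step 3): s2.
They match, so y = 01 drives M around a cycle from s2 back to itself; pumping y any number of times keeps M in s2 before reading z, and xyⁱz ∈ L(M) for every i ≥ 0.

yes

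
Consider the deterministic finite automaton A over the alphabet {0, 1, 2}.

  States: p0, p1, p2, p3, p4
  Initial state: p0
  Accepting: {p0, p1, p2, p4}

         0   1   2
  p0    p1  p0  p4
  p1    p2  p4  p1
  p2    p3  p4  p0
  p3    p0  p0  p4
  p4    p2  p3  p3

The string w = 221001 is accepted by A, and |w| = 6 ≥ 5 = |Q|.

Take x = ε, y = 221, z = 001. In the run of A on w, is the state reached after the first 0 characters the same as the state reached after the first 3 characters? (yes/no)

yes

Run of A on the first 3 characters of w = 2 2 1:
  step 0: p0  (start)
  step 1: p4  (read 2: p0→p4)
  step 2: p3  (read 2: p4→p3)
  step 3: p0  (read 1: p3→p0)

After x (step 0): p0. After xy (step 3): p0.
They match, so y = 221 drives A around a cycle from p0 back to itself; pumping y any number of times keeps A in p0 before reading z, and xyⁱz ∈ L(A) for every i ≥ 0.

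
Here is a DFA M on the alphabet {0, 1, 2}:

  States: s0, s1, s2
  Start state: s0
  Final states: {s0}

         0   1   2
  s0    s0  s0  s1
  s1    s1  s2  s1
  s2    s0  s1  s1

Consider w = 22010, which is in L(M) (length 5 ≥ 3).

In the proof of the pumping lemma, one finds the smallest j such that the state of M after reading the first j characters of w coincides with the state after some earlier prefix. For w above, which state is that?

State sequence: s0 -2-> s1 -2-> s1 -0-> s1 -1-> s2 -0-> s0
First repeat at step 2: s1 was already visited.

The earliest repeat is at step j = 2: M is in s1, which it already visited at step i = 1.
With |Q| = 3, pigeonhole forces a state repeat no later than step 3; the substring read between the first and second visits to that state can be pumped.

s1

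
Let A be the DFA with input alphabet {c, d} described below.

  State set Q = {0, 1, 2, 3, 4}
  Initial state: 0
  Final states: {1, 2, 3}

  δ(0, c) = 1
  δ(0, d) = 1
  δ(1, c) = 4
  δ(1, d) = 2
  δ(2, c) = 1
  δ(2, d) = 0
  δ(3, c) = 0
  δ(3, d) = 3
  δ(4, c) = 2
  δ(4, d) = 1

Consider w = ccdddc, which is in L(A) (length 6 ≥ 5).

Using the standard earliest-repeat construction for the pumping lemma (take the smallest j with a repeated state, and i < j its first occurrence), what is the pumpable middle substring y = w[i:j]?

cd

State sequence: 0 -c-> 1 -c-> 4 -d-> 1 -d-> 2 -d-> 0 -c-> 1
First repeat at step 3: 1 was already visited.

So i = 1, j = 3, giving x = w[0:1] = c, y = w[1:3] = cd, z = w[3:6] = ddc.
Check: |xy| = 3 ≤ 5 and |y| = 2 ≥ 1. Reading y takes A from 1 back to 1, so every xyⁱz is accepted.
Pumping length from the standard proof: p = 5 (the number of states). The repeated state found above gives |xy| = j ≤ 5 and |y| = j − i ≥ 1.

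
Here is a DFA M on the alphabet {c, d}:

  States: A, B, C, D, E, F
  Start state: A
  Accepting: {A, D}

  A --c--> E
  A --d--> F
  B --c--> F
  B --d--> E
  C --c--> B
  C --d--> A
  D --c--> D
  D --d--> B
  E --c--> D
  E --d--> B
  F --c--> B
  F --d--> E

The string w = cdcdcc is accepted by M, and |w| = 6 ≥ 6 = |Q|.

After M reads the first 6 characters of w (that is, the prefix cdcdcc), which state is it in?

D

Run of M on the first 6 characters of w = c d c d c c:
  step 0: A  (start)
  step 1: E  (read c: A→E)
  step 2: B  (read d: E→B)
  step 3: F  (read c: B→F)
  step 4: E  (read d: F→E)
  step 5: D  (read c: E→D)
  step 6: D  (read c: D→D)

After reading 6 characters, M is in state D.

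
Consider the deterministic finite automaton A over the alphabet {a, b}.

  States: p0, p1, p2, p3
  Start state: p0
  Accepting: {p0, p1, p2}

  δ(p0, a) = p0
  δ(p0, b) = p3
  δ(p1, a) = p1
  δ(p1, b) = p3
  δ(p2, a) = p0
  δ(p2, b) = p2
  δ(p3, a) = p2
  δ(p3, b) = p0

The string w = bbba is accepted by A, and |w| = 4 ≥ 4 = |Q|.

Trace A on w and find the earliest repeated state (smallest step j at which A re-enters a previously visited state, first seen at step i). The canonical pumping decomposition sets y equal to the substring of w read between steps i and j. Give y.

State sequence: p0 -b-> p3 -b-> p0 -b-> p3 -a-> p2
First repeat at step 2: p0 was already visited.

So i = 0, j = 2, giving x = w[0:0] = ε, y = w[0:2] = bb, z = w[2:4] = ba.
Check: |xy| = 2 ≤ 4 and |y| = 2 ≥ 1. Reading y takes A from p0 back to p0, so every xyⁱz is accepted.

bb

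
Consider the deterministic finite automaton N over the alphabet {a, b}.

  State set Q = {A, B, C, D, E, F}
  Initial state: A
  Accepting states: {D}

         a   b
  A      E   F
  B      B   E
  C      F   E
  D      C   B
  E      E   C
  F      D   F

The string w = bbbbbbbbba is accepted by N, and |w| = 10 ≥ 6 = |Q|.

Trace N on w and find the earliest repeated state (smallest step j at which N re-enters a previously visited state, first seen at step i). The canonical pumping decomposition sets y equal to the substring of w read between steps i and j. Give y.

b

Run of N on w = b b b b b b b b b a:
  step 0: A  (start)
  step 1: F  (read b: A→F)
  step 2: F  (read b: F→F)   ← first repeat (F seen earlier)
  step 3: F  (read b: F→F)
  step 4: F  (read b: F→F)
  step 5: F  (read b: F→F)
  step 6: F  (read b: F→F)
  step 7: F  (read b: F→F)
  step 8: F  (read b: F→F)
  step 9: F  (read b: F→F)
  step 10: D  (read a: F→D)

So i = 1, j = 2, giving x = w[0:1] = b, y = w[1:2] = b, z = w[2:10] = bbbbbbba.
Check: |xy| = 2 ≤ 6 and |y| = 1 ≥ 1. Reading y takes N from F back to F, so every xyⁱz is accepted.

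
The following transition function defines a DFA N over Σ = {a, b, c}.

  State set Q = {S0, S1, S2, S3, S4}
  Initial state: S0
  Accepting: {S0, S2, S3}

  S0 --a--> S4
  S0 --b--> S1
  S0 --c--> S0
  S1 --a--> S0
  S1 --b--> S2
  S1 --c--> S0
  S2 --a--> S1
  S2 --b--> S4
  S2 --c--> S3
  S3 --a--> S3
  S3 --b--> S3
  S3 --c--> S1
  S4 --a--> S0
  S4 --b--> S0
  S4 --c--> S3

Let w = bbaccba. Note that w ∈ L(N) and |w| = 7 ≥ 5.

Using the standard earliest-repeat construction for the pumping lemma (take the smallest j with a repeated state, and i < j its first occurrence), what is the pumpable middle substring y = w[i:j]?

State sequence: S0 -b-> S1 -b-> S2 -a-> S1 -c-> S0 -c-> S0 -b-> S1 -a-> S0
First repeat at step 3: S1 was already visited.

So i = 1, j = 3, giving x = w[0:1] = b, y = w[1:3] = ba, z = w[3:7] = ccba.
Check: |xy| = 3 ≤ 5 and |y| = 2 ≥ 1. Reading y takes N from S1 back to S1, so every xyⁱz is accepted.

ba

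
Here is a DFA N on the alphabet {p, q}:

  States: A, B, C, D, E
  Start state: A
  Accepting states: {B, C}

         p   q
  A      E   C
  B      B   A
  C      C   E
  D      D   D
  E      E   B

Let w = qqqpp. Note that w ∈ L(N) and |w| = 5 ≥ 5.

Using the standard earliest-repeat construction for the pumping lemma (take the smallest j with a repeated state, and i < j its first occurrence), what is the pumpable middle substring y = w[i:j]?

p

Run of N on w = q q q p p:
  step 0: A  (start)
  step 1: C  (read q: A→C)
  step 2: E  (read q: C→E)
  step 3: B  (read q: E→B)
  step 4: B  (read p: B→B)   ← first repeat (B seen earlier)
  step 5: B  (read p: B→B)

So i = 3, j = 4, giving x = w[0:3] = qqq, y = w[3:4] = p, z = w[4:5] = p.
Check: |xy| = 4 ≤ 5 and |y| = 1 ≥ 1. Reading y takes N from B back to B, so every xyⁱz is accepted.
The DFA has 5 states, so the proof of the pumping lemma guarantees a repeated state among the first 5+1 visited; the segment between the two visits is the pumpable y.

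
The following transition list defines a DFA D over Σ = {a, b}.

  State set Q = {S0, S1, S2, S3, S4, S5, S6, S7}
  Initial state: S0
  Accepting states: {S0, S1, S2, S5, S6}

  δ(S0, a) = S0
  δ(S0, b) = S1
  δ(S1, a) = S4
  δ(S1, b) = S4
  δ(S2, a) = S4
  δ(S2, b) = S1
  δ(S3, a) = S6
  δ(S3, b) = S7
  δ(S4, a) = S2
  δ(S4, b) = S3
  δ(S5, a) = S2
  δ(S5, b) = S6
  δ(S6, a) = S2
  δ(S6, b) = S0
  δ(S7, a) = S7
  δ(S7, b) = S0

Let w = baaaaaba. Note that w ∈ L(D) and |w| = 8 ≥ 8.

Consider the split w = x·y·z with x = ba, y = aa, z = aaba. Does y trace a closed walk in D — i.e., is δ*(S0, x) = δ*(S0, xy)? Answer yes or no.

yes

Run of D on the first 4 characters of w = b a a a:
  step 0: S0  (start)
  step 1: S1  (read b: S0→S1)
  step 2: S4  (read a: S1→S4)
  step 3: S2  (read a: S4→S2)
  step 4: S4  (read a: S2→S4)

After x (step 2): S4. After xy (step 4): S4.
They match, so y = aa drives D around a cycle from S4 back to itself; pumping y any number of times keeps D in S4 before reading z, and xyⁱz ∈ L(D) for every i ≥ 0.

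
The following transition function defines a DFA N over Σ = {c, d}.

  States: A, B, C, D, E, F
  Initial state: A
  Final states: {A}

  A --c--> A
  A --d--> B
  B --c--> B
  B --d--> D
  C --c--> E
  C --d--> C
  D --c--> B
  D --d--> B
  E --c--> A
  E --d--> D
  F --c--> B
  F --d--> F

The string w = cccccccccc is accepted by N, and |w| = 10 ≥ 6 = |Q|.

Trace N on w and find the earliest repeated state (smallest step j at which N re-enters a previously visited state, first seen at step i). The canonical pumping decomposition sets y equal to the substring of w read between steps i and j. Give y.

State sequence: A -c-> A -c-> A -c-> A -c-> A -c-> A -c-> A -c-> A -c-> A -c-> A -c-> A
First repeat at step 1: A was already visited.

So i = 0, j = 1, giving x = w[0:0] = ε, y = w[0:1] = c, z = w[1:10] = ccccccccc.
Check: |xy| = 1 ≤ 6 and |y| = 1 ≥ 1. Reading y takes N from A back to A, so every xyⁱz is accepted.
With |Q| = 6, pigeonhole forces a state repeat no later than step 6; the substring read between the first and second visits to that state can be pumped.

c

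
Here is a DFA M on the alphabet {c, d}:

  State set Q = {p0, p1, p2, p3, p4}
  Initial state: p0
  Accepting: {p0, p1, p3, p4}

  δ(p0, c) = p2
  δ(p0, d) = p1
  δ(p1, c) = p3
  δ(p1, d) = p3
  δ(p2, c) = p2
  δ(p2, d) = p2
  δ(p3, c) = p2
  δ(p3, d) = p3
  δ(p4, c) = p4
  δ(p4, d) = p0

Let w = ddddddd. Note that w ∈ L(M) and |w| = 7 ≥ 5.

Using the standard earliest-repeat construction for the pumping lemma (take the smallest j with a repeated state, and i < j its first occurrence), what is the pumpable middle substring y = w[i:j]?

State sequence: p0 -d-> p1 -d-> p3 -d-> p3 -d-> p3 -d-> p3 -d-> p3 -d-> p3
First repeat at step 3: p3 was already visited.

So i = 2, j = 3, giving x = w[0:2] = dd, y = w[2:3] = d, z = w[3:7] = dddd.
Check: |xy| = 3 ≤ 5 and |y| = 1 ≥ 1. Reading y takes M from p3 back to p3, so every xyⁱz is accepted.
Since M has 5 states, any run of length ≥ 5 visits 5+1 states, so by pigeonhole some state repeats within the first 5 steps — that repeat gives the pumpable loop.

d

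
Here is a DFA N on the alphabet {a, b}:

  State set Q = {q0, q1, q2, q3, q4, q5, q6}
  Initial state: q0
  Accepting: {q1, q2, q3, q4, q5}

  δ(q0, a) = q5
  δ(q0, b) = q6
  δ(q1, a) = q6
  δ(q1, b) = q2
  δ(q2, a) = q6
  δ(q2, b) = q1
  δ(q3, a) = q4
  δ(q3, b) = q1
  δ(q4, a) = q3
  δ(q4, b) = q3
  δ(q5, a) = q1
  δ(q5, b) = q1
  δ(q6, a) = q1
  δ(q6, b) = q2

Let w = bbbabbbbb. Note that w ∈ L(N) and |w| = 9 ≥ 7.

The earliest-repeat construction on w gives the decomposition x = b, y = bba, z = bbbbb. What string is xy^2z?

bbbabbabbbbb

xy^2z = b·bba·bba·bbbbb = bbbabbabbbbb.
Reading y = bba takes N from q6 back to q6, so after x·y·y the machine is still in q6, and z then leads to the accepting state q2. Hence bbbabbabbbbb ∈ L(N).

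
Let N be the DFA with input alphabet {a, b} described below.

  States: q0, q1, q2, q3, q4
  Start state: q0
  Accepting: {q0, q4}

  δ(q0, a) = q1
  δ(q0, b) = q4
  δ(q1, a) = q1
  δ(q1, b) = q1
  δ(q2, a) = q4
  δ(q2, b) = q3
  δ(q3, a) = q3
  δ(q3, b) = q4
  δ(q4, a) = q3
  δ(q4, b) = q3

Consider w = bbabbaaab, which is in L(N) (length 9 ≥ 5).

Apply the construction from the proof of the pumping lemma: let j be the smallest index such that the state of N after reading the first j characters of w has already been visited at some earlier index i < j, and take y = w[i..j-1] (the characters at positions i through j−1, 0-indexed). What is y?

Run of N on w = b b a b b a a a b:
  step 0: q0  (start)
  step 1: q4  (read b: q0→q4)
  step 2: q3  (read b: q4→q3)
  step 3: q3  (read a: q3→q3)   ← first repeat (q3 seen earlier)
  step 4: q4  (read b: q3→q4)
  step 5: q3  (read b: q4→q3)
  step 6: q3  (read a: q3→q3)
  step 7: q3  (read a: q3→q3)
  step 8: q3  (read a: q3→q3)
  step 9: q4  (read b: q3→q4)

So i = 2, j = 3, giving x = w[0:2] = bb, y = w[2:3] = a, z = w[3:9] = bbaaab.
Check: |xy| = 3 ≤ 5 and |y| = 1 ≥ 1. Reading y takes N from q3 back to q3, so every xyⁱz is accepted.

a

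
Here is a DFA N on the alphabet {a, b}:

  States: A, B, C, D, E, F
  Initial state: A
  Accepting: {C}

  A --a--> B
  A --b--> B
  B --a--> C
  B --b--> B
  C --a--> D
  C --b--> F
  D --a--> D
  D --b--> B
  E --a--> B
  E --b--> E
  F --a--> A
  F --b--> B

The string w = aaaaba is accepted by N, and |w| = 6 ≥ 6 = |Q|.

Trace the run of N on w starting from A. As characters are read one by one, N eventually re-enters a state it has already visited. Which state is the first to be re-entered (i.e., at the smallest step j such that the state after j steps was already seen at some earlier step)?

State sequence: A -a-> B -a-> C -a-> D -a-> D -b-> B -a-> C
First repeat at step 4: D was already visited.

The earliest repeat is at step j = 4: N is in D, which it already visited at step i = 3.
The DFA has 6 states, so the proof of the pumping lemma guarantees a repeated state among the first 6+1 visited; the segment between the two visits is the pumpable y.

D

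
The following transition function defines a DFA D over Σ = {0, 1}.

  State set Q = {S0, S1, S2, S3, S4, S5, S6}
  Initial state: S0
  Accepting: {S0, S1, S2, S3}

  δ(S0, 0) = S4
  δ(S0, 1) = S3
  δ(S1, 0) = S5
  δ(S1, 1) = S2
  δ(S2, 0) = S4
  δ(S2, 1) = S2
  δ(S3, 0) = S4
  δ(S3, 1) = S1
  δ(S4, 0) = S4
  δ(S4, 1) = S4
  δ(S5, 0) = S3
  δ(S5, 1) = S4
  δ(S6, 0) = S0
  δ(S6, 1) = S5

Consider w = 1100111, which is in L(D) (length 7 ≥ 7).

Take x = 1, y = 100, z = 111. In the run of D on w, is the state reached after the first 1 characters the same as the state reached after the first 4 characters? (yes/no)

Run of D on the first 4 characters of w = 1 1 0 0:
  step 0: S0  (start)
  step 1: S3  (read 1: S0→S3)
  step 2: S1  (read 1: S3→S1)
  step 3: S5  (read 0: S1→S5)
  step 4: S3  (read 0: S5→S3)

After x (step 1): S3. After xy (step 4): S3.
They match, so y = 100 drives D around a cycle from S3 back to itself; pumping y any number of times keeps D in S3 before reading z, and xyⁱz ∈ L(D) for every i ≥ 0.

yes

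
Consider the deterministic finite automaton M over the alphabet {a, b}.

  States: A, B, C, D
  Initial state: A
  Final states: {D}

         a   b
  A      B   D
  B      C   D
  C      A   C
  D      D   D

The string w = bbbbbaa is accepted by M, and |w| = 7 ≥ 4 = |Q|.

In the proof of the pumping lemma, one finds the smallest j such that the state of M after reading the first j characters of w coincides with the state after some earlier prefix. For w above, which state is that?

Run of M on w = b b b b b a a:
  step 0: A  (start)
  step 1: D  (read b: A→D)
  step 2: D  (read b: D→D)   ← first repeat (D seen earlier)
  step 3: D  (read b: D→D)
  step 4: D  (read b: D→D)
  step 5: D  (read b: D→D)
  step 6: D  (read a: D→D)
  step 7: D  (read a: D→D)

The earliest repeat is at step j = 2: M is in D, which it already visited at step i = 1.

D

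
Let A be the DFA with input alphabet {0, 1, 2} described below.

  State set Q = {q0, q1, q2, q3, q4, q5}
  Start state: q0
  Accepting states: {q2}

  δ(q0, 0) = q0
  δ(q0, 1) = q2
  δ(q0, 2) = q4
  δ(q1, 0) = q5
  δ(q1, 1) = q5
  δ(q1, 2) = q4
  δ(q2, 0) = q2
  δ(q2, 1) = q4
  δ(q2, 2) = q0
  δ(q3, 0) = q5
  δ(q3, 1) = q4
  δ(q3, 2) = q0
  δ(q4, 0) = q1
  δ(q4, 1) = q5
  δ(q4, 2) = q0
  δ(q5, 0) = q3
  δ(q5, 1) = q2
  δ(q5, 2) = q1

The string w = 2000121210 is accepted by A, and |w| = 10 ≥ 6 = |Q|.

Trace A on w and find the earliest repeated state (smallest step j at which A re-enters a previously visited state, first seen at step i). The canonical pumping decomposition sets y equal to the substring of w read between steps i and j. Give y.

State sequence: q0 -2-> q4 -0-> q1 -0-> q5 -0-> q3 -1-> q4 -2-> q0 -1-> q2 -2-> q0 -1-> q2 -0-> q2
First repeat at step 5: q4 was already visited.

So i = 1, j = 5, giving x = w[0:1] = 2, y = w[1:5] = 0001, z = w[5:10] = 21210.
Check: |xy| = 5 ≤ 6 and |y| = 4 ≥ 1. Reading y takes A from q4 back to q4, so every xyⁱz is accepted.

0001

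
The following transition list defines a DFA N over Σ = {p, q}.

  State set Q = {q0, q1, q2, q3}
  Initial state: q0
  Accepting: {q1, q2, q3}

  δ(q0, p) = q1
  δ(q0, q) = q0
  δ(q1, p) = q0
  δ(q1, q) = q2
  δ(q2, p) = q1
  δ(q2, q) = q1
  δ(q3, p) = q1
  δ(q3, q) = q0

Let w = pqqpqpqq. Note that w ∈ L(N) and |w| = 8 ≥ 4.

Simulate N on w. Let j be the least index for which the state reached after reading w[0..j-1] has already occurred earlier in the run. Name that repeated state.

q1

State sequence: q0 -p-> q1 -q-> q2 -q-> q1 -p-> q0 -q-> q0 -p-> q1 -q-> q2 -q-> q1
First repeat at step 3: q1 was already visited.

The earliest repeat is at step j = 3: N is in q1, which it already visited at step i = 1.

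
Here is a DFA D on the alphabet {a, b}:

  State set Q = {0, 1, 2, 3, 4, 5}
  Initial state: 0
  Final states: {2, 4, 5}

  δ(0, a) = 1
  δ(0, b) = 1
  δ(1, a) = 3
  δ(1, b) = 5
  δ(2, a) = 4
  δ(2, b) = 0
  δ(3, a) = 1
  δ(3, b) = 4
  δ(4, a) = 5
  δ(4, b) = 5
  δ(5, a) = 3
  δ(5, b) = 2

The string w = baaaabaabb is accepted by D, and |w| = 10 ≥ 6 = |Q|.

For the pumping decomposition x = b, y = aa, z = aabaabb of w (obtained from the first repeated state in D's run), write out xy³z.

xy^3z = b·aa·aa·aa·aabaabb = baaaaaaaabaabb.
Reading y = aa takes D from 1 back to 1, so after x·y·y·y the machine is still in 1, and z then leads to the accepting state 2. Hence baaaaaaaabaabb ∈ L(D).

baaaaaaaabaabb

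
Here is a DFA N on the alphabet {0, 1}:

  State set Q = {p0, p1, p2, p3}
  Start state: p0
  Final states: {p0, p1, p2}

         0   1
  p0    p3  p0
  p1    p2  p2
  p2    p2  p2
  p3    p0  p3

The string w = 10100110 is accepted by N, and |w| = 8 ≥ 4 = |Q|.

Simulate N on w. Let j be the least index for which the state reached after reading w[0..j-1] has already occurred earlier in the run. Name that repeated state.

State sequence: p0 -1-> p0 -0-> p3 -1-> p3 -0-> p0 -0-> p3 -1-> p3 -1-> p3 -0-> p0
First repeat at step 1: p0 was already visited.

The earliest repeat is at step j = 1: N is in p0, which it already visited at step i = 0.

p0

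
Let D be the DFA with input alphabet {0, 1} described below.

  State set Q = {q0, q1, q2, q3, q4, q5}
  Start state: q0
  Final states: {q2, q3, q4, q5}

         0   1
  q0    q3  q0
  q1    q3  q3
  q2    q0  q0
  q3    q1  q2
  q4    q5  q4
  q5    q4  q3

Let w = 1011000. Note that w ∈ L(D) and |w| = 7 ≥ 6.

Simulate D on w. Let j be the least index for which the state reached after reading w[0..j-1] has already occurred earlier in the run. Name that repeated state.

q0

Run of D on w = 1 0 1 1 0 0 0:
  step 0: q0  (start)
  step 1: q0  (read 1: q0→q0)   ← first repeat (q0 seen earlier)
  step 2: q3  (read 0: q0→q3)
  step 3: q2  (read 1: q3→q2)
  step 4: q0  (read 1: q2→q0)
  step 5: q3  (read 0: q0→q3)
  step 6: q1  (read 0: q3→q1)
  step 7: q3  (read 0: q1→q3)

The earliest repeat is at step j = 1: D is in q0, which it already visited at step i = 0.
Since D has 6 states, any run of length ≥ 6 visits 6+1 states, so by pigeonhole some state repeats within the first 6 steps — that repeat gives the pumpable loop.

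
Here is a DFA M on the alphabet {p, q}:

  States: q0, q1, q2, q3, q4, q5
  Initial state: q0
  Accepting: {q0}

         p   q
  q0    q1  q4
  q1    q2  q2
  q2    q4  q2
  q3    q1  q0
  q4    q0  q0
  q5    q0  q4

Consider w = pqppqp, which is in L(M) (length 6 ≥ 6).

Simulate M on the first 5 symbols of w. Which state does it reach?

State sequence: q0 -p-> q1 -q-> q2 -p-> q4 -p-> q0 -q-> q4

After reading 5 characters, M is in state q4.
(This kind of state-tracing is the core of the pumping-lemma construction: with 6 states, pigeonhole forces a repeat within the first 6 steps.)

q4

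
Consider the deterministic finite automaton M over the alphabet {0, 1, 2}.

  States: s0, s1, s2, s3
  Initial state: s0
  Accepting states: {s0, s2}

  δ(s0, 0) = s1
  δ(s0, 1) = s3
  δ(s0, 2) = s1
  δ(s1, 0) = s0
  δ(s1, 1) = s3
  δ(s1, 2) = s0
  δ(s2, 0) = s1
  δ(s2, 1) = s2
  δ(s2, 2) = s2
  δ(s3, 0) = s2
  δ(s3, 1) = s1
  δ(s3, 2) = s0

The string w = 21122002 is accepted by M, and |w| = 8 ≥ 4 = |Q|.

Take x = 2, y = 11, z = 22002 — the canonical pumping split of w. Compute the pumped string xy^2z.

2111122002

xy^2z = 2·11·11·22002 = 2111122002.
Reading y = 11 takes M from s1 back to s1, so after x·y·y the machine is still in s1, and z then leads to the accepting state s0. Hence 2111122002 ∈ L(M).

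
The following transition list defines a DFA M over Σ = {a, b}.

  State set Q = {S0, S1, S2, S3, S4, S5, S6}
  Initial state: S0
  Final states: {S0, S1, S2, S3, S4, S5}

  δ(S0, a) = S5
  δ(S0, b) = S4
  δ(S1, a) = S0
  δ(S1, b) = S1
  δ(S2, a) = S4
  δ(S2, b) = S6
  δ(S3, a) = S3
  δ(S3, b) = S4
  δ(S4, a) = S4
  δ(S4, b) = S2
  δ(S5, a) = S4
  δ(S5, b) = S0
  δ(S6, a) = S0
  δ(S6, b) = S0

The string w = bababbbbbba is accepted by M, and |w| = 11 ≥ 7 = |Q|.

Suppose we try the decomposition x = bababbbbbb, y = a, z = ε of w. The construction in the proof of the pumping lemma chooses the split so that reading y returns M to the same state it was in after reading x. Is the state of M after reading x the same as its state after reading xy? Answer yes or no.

Run of M on the first 11 characters of w = b a b a b b b b b b a:
  step 0: S0  (start)
  step 1: S4  (read b: S0→S4)
  step 2: S4  (read a: S4→S4)
  step 3: S2  (read b: S4→S2)
  step 4: S4  (read a: S2→S4)
  step 5: S2  (read b: S4→S2)
  step 6: S6  (read b: S2→S6)
  step 7: S0  (read b: S6→S0)
  step 8: S4  (read b: S0→S4)
  step 9: S2  (read b: S4→S2)
  step 10: S6  (read b: S2→S6)
  step 11: S0  (read a: S6→S0)

After x (step 10): S6. After xy (step 11): S0.
They differ (S6 ≠ S0), so y is not a cycle from the state after x; this split is not the one the pumping-lemma construction produces, and pumping y need not keep the string in L(M).

no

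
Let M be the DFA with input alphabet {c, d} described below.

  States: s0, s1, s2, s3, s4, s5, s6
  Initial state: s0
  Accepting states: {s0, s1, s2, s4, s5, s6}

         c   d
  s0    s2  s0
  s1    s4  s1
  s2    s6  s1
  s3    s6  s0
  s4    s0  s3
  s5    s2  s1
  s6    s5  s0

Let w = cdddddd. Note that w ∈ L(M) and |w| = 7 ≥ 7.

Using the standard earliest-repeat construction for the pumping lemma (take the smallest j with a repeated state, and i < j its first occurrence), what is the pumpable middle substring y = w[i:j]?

d

State sequence: s0 -c-> s2 -d-> s1 -d-> s1 -d-> s1 -d-> s1 -d-> s1 -d-> s1
First repeat at step 3: s1 was already visited.

So i = 2, j = 3, giving x = w[0:2] = cd, y = w[2:3] = d, z = w[3:7] = dddd.
Check: |xy| = 3 ≤ 7 and |y| = 1 ≥ 1. Reading y takes M from s1 back to s1, so every xyⁱz is accepted.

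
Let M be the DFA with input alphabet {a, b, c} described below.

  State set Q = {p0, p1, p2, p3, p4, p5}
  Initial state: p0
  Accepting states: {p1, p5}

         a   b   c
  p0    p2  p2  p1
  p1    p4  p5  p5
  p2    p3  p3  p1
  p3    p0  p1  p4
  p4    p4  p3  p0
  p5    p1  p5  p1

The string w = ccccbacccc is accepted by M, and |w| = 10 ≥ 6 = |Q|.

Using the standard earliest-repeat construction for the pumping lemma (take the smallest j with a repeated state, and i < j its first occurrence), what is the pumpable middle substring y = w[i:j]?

cc

State sequence: p0 -c-> p1 -c-> p5 -c-> p1 -c-> p5 -b-> p5 -a-> p1 -c-> p5 -c-> p1 -c-> p5 -c-> p1
First repeat at step 3: p1 was already visited.

So i = 1, j = 3, giving x = w[0:1] = c, y = w[1:3] = cc, z = w[3:10] = cbacccc.
Check: |xy| = 3 ≤ 6 and |y| = 2 ≥ 1. Reading y takes M from p1 back to p1, so every xyⁱz is accepted.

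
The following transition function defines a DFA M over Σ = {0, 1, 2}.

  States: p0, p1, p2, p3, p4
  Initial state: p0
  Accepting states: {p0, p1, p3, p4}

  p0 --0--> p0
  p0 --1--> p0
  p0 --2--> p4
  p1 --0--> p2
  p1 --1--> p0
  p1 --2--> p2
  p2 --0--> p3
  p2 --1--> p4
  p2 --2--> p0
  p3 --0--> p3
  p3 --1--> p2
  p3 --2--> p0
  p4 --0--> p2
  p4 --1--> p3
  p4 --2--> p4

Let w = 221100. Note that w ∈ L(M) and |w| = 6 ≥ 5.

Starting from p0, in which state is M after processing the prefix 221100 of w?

p3

Run of M on the first 6 characters of w = 2 2 1 1 0 0:
  step 0: p0  (start)
  step 1: p4  (read 2: p0→p4)
  step 2: p4  (read 2: p4→p4)
  step 3: p3  (read 1: p4→p3)
  step 4: p2  (read 1: p3→p2)
  step 5: p3  (read 0: p2→p3)
  step 6: p3  (read 0: p3→p3)

After reading 6 characters, M is in state p3.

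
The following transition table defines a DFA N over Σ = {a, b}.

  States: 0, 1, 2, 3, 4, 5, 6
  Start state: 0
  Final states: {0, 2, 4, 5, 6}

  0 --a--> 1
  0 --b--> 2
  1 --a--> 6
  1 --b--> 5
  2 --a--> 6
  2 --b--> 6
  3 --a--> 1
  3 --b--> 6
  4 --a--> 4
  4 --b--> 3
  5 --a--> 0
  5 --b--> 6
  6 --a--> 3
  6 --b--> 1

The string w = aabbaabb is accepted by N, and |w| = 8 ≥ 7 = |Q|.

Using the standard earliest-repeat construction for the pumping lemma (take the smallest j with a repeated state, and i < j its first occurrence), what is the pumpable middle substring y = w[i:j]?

ab

State sequence: 0 -a-> 1 -a-> 6 -b-> 1 -b-> 5 -a-> 0 -a-> 1 -b-> 5 -b-> 6
First repeat at step 3: 1 was already visited.

So i = 1, j = 3, giving x = w[0:1] = a, y = w[1:3] = ab, z = w[3:8] = baabb.
Check: |xy| = 3 ≤ 7 and |y| = 2 ≥ 1. Reading y takes N from 1 back to 1, so every xyⁱz is accepted.
Pumping length from the standard proof: p = 7 (the number of states). The repeated state found above gives |xy| = j ≤ 7 and |y| = j − i ≥ 1.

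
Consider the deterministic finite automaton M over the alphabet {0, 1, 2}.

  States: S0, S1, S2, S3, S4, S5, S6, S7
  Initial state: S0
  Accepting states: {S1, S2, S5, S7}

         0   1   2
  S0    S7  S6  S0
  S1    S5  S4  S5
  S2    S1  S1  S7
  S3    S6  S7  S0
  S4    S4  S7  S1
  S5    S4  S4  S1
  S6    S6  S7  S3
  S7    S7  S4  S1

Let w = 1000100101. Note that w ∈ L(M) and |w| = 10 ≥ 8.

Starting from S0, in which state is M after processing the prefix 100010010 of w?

S4

State sequence: S0 -1-> S6 -0-> S6 -0-> S6 -0-> S6 -1-> S7 -0-> S7 -0-> S7 -1-> S4 -0-> S4

After reading 9 characters, M is in state S4.
(This kind of state-tracing is the core of the pumping-lemma construction: with 8 states, pigeonhole forces a repeat within the first 8 steps.)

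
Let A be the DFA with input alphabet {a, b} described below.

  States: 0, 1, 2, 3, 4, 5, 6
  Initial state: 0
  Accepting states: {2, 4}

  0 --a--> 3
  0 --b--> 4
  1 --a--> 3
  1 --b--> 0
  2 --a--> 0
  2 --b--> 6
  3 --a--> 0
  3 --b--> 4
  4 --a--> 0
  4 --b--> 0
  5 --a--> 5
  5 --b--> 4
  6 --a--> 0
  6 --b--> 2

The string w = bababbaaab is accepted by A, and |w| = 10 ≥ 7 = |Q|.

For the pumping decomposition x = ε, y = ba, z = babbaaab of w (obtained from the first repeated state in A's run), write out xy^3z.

bababababbaaab

xy^3z = ε·ba·ba·ba·babbaaab = bababababbaaab.
Reading y = ba takes A from 0 back to 0, so after x·y·y·y the machine is still in 0, and z then leads to the accepting state 4. Hence bababababbaaab ∈ L(A).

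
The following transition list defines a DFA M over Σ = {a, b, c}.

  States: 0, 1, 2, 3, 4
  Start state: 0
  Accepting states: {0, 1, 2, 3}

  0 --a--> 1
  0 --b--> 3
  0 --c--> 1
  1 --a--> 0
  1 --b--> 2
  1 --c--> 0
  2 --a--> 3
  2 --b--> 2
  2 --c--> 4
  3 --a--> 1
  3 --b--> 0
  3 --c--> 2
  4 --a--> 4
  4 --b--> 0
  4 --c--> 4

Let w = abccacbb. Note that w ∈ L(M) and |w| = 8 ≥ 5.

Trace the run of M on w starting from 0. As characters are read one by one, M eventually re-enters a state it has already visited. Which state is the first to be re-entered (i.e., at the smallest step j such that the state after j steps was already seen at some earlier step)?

Run of M on w = a b c c a c b b:
  step 0: 0  (start)
  step 1: 1  (read a: 0→1)
  step 2: 2  (read b: 1→2)
  step 3: 4  (read c: 2→4)
  step 4: 4  (read c: 4→4)   ← first repeat (4 seen earlier)
  step 5: 4  (read a: 4→4)
  step 6: 4  (read c: 4→4)
  step 7: 0  (read b: 4→0)
  step 8: 3  (read b: 0→3)

The earliest repeat is at step j = 4: M is in 4, which it already visited at step i = 3.
The DFA has 5 states, so the proof of the pumping lemma guarantees a repeated state among the first 5+1 visited; the segment between the two visits is the pumpable y.

4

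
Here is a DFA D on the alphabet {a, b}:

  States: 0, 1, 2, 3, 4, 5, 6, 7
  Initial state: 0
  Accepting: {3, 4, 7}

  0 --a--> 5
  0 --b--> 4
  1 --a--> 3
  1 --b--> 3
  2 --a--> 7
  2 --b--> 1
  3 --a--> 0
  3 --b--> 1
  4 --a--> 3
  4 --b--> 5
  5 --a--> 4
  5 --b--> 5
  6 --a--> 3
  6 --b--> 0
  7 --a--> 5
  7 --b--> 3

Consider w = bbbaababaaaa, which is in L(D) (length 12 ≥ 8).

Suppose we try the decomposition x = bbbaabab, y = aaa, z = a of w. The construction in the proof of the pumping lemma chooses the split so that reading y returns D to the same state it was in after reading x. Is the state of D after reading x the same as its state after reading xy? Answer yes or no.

Run of D on the first 11 characters of w = b b b a a b a b a a a:
  step 0: 0  (start)
  step 1: 4  (read b: 0→4)
  step 2: 5  (read b: 4→5)
  step 3: 5  (read b: 5→5)
  step 4: 4  (read a: 5→4)
  step 5: 3  (read a: 4→3)
  step 6: 1  (read b: 3→1)
  step 7: 3  (read a: 1→3)
  step 8: 1  (read b: 3→1)
  step 9: 3  (read a: 1→3)
  step 10: 0  (read a: 3→0)
  step 11: 5  (read a: 0→5)

After x (step 8): 1. After xy (step 11): 5.
They differ (1 ≠ 5), so y is not a cycle from the state after x; this split is not the one the pumping-lemma construction produces, and pumping y need not keep the string in L(D).

no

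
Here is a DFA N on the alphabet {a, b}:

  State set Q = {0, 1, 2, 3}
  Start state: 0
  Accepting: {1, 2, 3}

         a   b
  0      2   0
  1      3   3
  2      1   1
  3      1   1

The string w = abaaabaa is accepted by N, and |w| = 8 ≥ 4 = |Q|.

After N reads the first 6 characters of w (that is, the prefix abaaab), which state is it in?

Run of N on the first 6 characters of w = a b a a a b:
  step 0: 0  (start)
  step 1: 2  (read a: 0→2)
  step 2: 1  (read b: 2→1)
  step 3: 3  (read a: 1→3)
  step 4: 1  (read a: 3→1)
  step 5: 3  (read a: 1→3)
  step 6: 1  (read b: 3→1)

After reading 6 characters, N is in state 1.
(This kind of state-tracing is the core of the pumping-lemma construction: with 4 states, pigeonhole forces a repeat within the first 4 steps.)

1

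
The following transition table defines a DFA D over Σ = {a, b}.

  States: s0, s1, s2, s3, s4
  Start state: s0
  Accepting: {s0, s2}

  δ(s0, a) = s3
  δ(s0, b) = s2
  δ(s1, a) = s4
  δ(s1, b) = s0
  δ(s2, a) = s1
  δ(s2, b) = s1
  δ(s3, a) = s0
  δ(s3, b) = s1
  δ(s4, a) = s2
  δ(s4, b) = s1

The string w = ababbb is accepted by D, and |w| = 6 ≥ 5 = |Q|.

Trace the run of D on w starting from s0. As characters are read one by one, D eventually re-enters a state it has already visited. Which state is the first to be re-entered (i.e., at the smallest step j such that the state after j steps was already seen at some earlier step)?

s1

Run of D on w = a b a b b b:
  step 0: s0  (start)
  step 1: s3  (read a: s0→s3)
  step 2: s1  (read b: s3→s1)
  step 3: s4  (read a: s1→s4)
  step 4: s1  (read b: s4→s1)   ← first repeat (s1 seen earlier)
  step 5: s0  (read b: s1→s0)
  step 6: s2  (read b: s0→s2)

The earliest repeat is at step j = 4: D is in s1, which it already visited at step i = 2.
Pumping length from the standard proof: p = 5 (the number of states). The repeated state found above gives |xy| = j ≤ 5 and |y| = j − i ≥ 1.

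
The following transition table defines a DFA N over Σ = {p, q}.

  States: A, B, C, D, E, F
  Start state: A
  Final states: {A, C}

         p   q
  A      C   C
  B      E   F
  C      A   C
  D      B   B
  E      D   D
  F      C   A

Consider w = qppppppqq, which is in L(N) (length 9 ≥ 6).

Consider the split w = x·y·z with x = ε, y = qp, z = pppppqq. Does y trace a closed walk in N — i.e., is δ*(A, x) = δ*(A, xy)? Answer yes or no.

State sequence: A -q-> C -p-> A

After x (step 0): A. After xy (step 2): A.
They match, so y = qp drives N around a cycle from A back to itself; pumping y any number of times keeps N in A before reading z, and xyⁱz ∈ L(N) for every i ≥ 0.

yes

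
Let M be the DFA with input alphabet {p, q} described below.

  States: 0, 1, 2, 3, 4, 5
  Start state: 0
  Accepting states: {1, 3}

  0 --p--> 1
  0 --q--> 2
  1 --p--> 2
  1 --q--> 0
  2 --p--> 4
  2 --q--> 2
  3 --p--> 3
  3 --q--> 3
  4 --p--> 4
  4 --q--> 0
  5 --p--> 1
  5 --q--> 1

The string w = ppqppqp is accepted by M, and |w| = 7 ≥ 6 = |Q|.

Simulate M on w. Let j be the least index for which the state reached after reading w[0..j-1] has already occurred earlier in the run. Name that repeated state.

2

Run of M on w = p p q p p q p:
  step 0: 0  (start)
  step 1: 1  (read p: 0→1)
  step 2: 2  (read p: 1→2)
  step 3: 2  (read q: 2→2)   ← first repeat (2 seen earlier)
  step 4: 4  (read p: 2→4)
  step 5: 4  (read p: 4→4)
  step 6: 0  (read q: 4→0)
  step 7: 1  (read p: 0→1)

The earliest repeat is at step j = 3: M is in 2, which it already visited at step i = 2.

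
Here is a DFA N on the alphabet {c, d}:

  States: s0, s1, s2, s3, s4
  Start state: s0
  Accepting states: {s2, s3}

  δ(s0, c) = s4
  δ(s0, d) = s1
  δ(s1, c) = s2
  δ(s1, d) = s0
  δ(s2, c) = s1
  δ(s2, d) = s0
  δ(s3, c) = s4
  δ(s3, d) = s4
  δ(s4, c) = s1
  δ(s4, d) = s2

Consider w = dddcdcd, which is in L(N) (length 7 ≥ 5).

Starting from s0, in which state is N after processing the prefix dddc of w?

State sequence: s0 -d-> s1 -d-> s0 -d-> s1 -c-> s2

After reading 4 characters, N is in state s2.
(This kind of state-tracing is the core of the pumping-lemma construction: with 5 states, pigeonhole forces a repeat within the first 5 steps.)

s2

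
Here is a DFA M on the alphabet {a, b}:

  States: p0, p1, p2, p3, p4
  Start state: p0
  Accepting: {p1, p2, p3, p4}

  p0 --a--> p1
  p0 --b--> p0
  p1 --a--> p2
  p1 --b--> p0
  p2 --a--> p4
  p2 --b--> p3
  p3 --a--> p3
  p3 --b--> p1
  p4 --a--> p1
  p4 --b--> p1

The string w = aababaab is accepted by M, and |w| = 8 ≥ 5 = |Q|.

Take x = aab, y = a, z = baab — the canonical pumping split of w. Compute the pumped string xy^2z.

aabaabaab

xy^2z = aab·a·a·baab = aabaabaab.
Reading y = a takes M from p3 back to p3, so after x·y·y the machine is still in p3, and z then leads to the accepting state p1. Hence aabaabaab ∈ L(M).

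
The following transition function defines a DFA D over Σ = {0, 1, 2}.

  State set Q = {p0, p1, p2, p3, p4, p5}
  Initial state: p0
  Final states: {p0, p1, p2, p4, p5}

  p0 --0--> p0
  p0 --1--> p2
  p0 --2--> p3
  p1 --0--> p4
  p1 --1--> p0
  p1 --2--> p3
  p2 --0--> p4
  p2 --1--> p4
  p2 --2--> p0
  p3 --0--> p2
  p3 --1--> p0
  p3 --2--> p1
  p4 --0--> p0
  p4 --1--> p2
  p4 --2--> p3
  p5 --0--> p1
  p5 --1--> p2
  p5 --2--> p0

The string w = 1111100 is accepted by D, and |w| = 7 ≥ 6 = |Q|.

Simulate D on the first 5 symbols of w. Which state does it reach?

p2

State sequence: p0 -1-> p2 -1-> p4 -1-> p2 -1-> p4 -1-> p2

After reading 5 characters, D is in state p2.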